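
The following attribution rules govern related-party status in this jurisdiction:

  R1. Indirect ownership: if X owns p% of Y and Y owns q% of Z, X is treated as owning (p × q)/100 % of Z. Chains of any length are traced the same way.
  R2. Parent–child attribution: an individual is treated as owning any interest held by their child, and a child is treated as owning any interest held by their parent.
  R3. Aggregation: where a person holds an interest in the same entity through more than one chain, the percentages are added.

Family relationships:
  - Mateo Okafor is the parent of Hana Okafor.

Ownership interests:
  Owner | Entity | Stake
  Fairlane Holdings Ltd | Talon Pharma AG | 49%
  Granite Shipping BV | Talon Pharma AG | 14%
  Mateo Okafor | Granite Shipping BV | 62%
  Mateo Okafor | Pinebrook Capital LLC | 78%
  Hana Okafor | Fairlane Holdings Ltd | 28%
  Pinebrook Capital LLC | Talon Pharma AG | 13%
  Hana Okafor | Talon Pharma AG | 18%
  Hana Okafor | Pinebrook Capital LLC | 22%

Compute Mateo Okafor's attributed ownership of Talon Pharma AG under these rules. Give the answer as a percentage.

By parent–child attribution (R2), Mateo Okafor is treated as also owning Hana Okafor's interest in Pinebrook Capital LLC, giving 78% + 22% = 100%.
By parent–child attribution (R2), Mateo Okafor is treated as owning Hana Okafor's 28% interest in Fairlane Holdings Ltd.
By parent–child attribution (R2), Mateo Okafor is treated as owning Hana Okafor's 18% interest in Talon Pharma AG.
Chain via Pinebrook Capital LLC (R1): 100% × 13% = 13% of Talon Pharma AG.
Chain via Granite Shipping BV (R1): 62% × 14% = 8.68% of Talon Pharma AG.
Chain via Fairlane Holdings Ltd (R1): 28% × 49% = 13.72% of Talon Pharma AG.
Direct interest in Talon Pharma AG: 18%.
Aggregating (R3): 13% + 8.68% + 13.72% + 18% = 53.4%.

53.4%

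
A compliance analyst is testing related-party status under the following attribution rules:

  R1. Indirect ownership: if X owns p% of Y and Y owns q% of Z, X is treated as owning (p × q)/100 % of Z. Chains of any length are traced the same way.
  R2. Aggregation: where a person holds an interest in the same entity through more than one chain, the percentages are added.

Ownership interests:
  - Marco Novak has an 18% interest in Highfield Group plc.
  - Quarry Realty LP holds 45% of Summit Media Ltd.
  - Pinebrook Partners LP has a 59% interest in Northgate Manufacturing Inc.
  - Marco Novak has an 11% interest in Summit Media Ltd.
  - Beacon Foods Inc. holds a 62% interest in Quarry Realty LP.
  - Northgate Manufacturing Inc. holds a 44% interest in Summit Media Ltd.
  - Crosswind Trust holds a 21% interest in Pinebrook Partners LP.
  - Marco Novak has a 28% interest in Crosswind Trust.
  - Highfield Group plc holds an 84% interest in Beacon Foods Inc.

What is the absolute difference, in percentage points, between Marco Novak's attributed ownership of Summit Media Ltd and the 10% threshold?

6.744928

Chain via Crosswind Trust → Pinebrook Partners LP → Northgate Manufacturing Inc. (R1): 28% × 21% × 59% × 44% = 1.526448% of Summit Media Ltd.
Chain via Highfield Group plc → Beacon Foods Inc. → Quarry Realty LP (R1): 18% × 84% × 62% × 45% = 4.21848% of Summit Media Ltd.
Direct interest in Summit Media Ltd: 11%.
Aggregating (R2): 1.526448% + 4.21848% + 11% = 16.744928%.
16.744928% exceeds the 10% threshold by 6.744928 percentage points.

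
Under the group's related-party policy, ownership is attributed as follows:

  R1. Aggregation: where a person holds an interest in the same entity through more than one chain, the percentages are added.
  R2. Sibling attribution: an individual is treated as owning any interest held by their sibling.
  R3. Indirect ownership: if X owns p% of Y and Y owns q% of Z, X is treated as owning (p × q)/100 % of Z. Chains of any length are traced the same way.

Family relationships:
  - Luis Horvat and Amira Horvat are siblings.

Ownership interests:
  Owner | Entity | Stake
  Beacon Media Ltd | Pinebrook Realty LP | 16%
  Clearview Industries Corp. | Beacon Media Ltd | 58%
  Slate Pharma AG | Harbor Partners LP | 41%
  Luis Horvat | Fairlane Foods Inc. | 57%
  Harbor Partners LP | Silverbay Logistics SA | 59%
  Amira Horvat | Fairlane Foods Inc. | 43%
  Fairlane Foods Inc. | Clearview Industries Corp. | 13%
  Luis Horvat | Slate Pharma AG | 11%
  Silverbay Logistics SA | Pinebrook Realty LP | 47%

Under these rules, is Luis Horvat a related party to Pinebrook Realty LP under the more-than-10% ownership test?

By sibling attribution (R2), Luis Horvat is treated as also owning Amira Horvat's interest in Fairlane Foods Inc, giving 57% + 43% = 100%.
Chain via Slate Pharma AG → Harbor Partners LP → Silverbay Logistics SA (R3): 11% × 41% × 59% × 47% = 1.250623% of Pinebrook Realty LP.
Chain via Fairlane Foods Inc. → Clearview Industries Corp. → Beacon Media Ltd (R3): 100% × 13% × 58% × 16% = 1.2064% of Pinebrook Realty LP.
Aggregating (R1): 1.250623% + 1.2064% = 2.457023%.
2.457023% does not exceed the 10% threshold, so Luis is not a related party to Pinebrook Realty LP.

No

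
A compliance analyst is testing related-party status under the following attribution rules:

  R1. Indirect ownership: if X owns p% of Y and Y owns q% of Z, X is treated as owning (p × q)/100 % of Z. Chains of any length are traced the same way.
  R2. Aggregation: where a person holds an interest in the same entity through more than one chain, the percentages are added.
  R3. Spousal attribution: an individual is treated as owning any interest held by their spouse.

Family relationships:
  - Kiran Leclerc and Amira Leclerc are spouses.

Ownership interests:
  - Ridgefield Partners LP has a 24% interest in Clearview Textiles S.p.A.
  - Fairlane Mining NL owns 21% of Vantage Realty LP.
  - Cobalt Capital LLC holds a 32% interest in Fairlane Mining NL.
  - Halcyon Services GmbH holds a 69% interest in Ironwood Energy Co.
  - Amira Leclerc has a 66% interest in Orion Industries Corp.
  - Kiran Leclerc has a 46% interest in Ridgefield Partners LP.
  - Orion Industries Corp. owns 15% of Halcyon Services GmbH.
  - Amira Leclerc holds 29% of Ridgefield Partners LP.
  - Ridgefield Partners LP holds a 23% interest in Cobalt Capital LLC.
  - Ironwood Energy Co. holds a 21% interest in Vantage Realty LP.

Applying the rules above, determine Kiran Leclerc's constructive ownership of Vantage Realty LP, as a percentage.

2.59371%

By spousal attribution (R3), Kiran Leclerc is treated as also owning Amira Leclerc's interest in Ridgefield Partners LP, giving 46% + 29% = 75%.
By spousal attribution (R3), Kiran Leclerc is treated as owning Amira Leclerc's 66% interest in Orion Industries Corp.
Chain via Ridgefield Partners LP → Cobalt Capital LLC → Fairlane Mining NL (R1): 75% × 23% × 32% × 21% = 1.1592% of Vantage Realty LP.
Chain via Orion Industries Corp. → Halcyon Services GmbH → Ironwood Energy Co. (R1): 66% × 15% × 69% × 21% = 1.43451% of Vantage Realty LP.
Aggregating (R2): 1.1592% + 1.43451% = 2.59371%.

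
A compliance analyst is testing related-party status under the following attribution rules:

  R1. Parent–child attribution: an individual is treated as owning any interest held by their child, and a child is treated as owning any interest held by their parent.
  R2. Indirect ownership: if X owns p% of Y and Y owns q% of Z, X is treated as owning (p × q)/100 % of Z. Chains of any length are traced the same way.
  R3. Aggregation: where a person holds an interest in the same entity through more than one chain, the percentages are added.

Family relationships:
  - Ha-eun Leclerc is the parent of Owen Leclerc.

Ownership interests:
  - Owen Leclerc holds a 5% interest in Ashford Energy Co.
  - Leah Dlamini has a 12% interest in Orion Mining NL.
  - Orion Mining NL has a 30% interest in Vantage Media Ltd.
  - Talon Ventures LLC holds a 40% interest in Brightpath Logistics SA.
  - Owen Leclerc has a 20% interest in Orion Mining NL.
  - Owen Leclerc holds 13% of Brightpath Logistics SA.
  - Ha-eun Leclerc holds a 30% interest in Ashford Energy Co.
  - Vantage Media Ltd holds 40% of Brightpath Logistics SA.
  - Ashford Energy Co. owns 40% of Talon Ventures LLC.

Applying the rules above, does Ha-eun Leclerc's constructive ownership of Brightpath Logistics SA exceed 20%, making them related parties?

By parent–child attribution (R1), Ha-eun Leclerc is treated as also owning Owen Leclerc's interest in Ashford Energy Co, giving 30% + 5% = 35%.
By parent–child attribution (R1), Ha-eun Leclerc is treated as owning Owen Leclerc's 20% interest in Orion Mining NL.
By parent–child attribution (R1), Ha-eun Leclerc is treated as owning Owen Leclerc's 13% interest in Brightpath Logistics SA.
Chain via Ashford Energy Co. → Talon Ventures LLC (R2): 35% × 40% × 40% = 5.6% of Brightpath Logistics SA.
Chain via Orion Mining NL → Vantage Media Ltd (R2): 20% × 30% × 40% = 2.4% of Brightpath Logistics SA.
Direct interest in Brightpath Logistics SA: 13%.
Aggregating (R3): 5.6% + 2.4% + 13% = 21%.
21% exceeds the 20% threshold, so Ha-eun is a related party to Brightpath Logistics SA.

Yes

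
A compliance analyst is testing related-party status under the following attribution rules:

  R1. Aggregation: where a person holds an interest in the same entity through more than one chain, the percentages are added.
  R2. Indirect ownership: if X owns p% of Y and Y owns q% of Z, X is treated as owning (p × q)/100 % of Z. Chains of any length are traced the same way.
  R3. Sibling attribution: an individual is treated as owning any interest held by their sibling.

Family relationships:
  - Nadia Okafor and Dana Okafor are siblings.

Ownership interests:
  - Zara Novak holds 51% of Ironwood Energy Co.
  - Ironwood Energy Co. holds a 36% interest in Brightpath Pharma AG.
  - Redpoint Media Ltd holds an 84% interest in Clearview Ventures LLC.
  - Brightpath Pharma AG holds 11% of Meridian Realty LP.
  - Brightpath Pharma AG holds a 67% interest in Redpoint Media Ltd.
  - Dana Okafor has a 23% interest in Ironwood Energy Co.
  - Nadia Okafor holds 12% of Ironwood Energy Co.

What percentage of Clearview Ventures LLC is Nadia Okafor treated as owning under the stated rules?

7.09128%

By sibling attribution (R3), Nadia Okafor is treated as also owning Dana Okafor's interest in Ironwood Energy Co, giving 12% + 23% = 35%.
Chain via Ironwood Energy Co. → Brightpath Pharma AG → Redpoint Media Ltd (R2): 35% × 36% × 67% × 84% = 7.09128% of Clearview Ventures LLC.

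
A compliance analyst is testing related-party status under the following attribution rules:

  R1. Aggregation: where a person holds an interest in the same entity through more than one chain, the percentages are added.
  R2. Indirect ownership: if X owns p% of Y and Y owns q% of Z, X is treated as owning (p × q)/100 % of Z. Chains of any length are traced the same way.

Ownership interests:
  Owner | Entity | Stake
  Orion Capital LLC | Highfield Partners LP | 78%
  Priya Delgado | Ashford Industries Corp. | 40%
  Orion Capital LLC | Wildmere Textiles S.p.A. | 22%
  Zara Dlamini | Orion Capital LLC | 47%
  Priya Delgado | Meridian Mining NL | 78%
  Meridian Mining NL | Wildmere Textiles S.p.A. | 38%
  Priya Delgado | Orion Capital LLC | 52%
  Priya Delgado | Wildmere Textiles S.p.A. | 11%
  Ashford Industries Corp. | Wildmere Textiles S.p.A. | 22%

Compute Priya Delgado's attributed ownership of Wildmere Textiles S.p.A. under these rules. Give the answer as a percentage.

60.88%

Chain via Orion Capital LLC (R2): 52% × 22% = 11.44% of Wildmere Textiles S.p.A.
Chain via Meridian Mining NL (R2): 78% × 38% = 29.64% of Wildmere Textiles S.p.A.
Chain via Ashford Industries Corp. (R2): 40% × 22% = 8.8% of Wildmere Textiles S.p.A.
Direct interest in Wildmere Textiles S.p.A: 11%.
Aggregating (R1): 11.44% + 29.64% + 8.8% + 11% = 60.88%.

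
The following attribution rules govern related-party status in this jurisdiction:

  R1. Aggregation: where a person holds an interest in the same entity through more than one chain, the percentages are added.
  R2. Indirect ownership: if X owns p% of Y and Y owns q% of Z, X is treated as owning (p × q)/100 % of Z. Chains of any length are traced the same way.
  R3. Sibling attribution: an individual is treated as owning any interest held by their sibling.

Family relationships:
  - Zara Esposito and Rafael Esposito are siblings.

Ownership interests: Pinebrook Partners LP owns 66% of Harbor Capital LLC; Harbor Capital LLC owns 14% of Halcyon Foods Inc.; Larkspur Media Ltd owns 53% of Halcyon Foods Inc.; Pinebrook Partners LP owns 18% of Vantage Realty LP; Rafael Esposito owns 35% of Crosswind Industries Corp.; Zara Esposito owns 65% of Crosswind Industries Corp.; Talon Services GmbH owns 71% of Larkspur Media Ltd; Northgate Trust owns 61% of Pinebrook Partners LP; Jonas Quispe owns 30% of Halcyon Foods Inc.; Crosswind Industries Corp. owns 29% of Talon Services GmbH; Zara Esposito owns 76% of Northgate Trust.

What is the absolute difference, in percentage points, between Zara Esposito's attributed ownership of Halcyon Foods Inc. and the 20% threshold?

4.803636

By sibling attribution (R3), Zara Esposito is treated as also owning Rafael Esposito's interest in Crosswind Industries Corp, giving 65% + 35% = 100%.
Chain via Crosswind Industries Corp. → Talon Services GmbH → Larkspur Media Ltd (R2): 100% × 29% × 71% × 53% = 10.9127% of Halcyon Foods Inc.
Chain via Northgate Trust → Pinebrook Partners LP → Harbor Capital LLC (R2): 76% × 61% × 66% × 14% = 4.283664% of Halcyon Foods Inc.
Aggregating (R1): 10.9127% + 4.283664% = 15.196364%.
15.196364% falls short of the 20% threshold by 4.803636 percentage points.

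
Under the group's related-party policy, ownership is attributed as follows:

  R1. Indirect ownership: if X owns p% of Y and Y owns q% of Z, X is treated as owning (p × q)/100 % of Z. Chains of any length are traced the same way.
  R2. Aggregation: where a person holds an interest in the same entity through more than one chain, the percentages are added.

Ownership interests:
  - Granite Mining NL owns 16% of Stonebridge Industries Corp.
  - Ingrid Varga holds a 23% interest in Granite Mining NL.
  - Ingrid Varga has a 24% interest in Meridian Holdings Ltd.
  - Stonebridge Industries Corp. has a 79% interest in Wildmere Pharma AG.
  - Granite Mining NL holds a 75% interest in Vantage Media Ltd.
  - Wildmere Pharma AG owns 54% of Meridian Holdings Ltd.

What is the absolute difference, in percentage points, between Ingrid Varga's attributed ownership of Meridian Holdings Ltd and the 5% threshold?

Chain via Granite Mining NL → Stonebridge Industries Corp. → Wildmere Pharma AG (R1): 23% × 16% × 79% × 54% = 1.569888% of Meridian Holdings Ltd.
Direct interest in Meridian Holdings Ltd: 24%.
Aggregating (R2): 1.569888% + 24% = 25.569888%.
25.569888% exceeds the 5% threshold by 20.569888 percentage points.

20.569888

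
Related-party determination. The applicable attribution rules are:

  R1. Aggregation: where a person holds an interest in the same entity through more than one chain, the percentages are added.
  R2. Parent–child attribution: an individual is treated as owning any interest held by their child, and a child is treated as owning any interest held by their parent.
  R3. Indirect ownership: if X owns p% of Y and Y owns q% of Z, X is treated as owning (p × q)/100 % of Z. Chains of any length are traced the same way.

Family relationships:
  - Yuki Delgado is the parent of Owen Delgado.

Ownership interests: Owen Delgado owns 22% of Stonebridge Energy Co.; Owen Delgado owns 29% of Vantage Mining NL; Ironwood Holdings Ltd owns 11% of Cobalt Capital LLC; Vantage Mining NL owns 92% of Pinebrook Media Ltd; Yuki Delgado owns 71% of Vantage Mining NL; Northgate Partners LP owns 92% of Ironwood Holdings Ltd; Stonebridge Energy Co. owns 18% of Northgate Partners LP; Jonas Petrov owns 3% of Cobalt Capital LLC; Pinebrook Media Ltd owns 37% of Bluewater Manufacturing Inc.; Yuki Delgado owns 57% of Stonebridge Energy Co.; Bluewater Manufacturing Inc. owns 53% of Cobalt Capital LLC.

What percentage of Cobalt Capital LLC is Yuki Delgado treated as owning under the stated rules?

By parent–child attribution (R2), Yuki Delgado is treated as also owning Owen Delgado's interest in Vantage Mining NL, giving 71% + 29% = 100%.
By parent–child attribution (R2), Yuki Delgado is treated as also owning Owen Delgado's interest in Stonebridge Energy Co, giving 57% + 22% = 79%.
Chain via Vantage Mining NL → Pinebrook Media Ltd → Bluewater Manufacturing Inc. (R3): 100% × 92% × 37% × 53% = 18.0412% of Cobalt Capital LLC.
Chain via Stonebridge Energy Co. → Northgate Partners LP → Ironwood Holdings Ltd (R3): 79% × 18% × 92% × 11% = 1.439064% of Cobalt Capital LLC.
Aggregating (R1): 18.0412% + 1.439064% = 19.480264%.

19.480264%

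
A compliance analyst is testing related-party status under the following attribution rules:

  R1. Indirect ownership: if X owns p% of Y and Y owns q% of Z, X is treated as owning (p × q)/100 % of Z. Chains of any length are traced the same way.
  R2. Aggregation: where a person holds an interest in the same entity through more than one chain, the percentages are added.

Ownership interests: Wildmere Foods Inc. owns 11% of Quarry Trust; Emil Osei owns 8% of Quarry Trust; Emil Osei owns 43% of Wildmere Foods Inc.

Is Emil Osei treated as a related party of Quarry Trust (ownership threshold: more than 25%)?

No

Chain via Wildmere Foods Inc. (R1): 43% × 11% = 4.73% of Quarry Trust.
Direct interest in Quarry Trust: 8%.
Aggregating (R2): 4.73% + 8% = 12.73%.
12.73% does not exceed the 25% threshold, so Emil is not a related party to Quarry Trust.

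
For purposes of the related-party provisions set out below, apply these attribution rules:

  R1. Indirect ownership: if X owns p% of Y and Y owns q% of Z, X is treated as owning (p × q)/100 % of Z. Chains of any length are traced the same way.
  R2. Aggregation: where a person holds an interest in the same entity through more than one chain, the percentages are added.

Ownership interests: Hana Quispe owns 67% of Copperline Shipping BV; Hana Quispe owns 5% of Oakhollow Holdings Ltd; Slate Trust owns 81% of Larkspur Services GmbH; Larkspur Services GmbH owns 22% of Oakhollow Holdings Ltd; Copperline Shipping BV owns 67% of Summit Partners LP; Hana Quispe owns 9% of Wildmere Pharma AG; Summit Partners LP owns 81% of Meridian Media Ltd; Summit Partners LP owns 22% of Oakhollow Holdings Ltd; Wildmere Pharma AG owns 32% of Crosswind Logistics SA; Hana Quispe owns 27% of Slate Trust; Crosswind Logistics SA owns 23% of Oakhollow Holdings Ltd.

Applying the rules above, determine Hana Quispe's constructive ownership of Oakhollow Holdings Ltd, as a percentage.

Chain via Copperline Shipping BV → Summit Partners LP (R1): 67% × 67% × 22% = 9.8758% of Oakhollow Holdings Ltd.
Chain via Wildmere Pharma AG → Crosswind Logistics SA (R1): 9% × 32% × 23% = 0.6624% of Oakhollow Holdings Ltd.
Chain via Slate Trust → Larkspur Services GmbH (R1): 27% × 81% × 22% = 4.8114% of Oakhollow Holdings Ltd.
Direct interest in Oakhollow Holdings Ltd: 5%.
Aggregating (R2): 9.8758% + 0.6624% + 4.8114% + 5% = 20.3496%.

20.3496%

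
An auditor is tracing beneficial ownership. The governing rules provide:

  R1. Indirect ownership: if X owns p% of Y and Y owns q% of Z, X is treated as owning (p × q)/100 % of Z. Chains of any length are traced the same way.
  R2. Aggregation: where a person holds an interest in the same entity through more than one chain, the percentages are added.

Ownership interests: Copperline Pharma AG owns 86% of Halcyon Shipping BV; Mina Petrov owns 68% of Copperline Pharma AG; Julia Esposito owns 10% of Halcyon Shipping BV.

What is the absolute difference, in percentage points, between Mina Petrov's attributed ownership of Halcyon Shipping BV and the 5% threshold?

53.48

Chain via Copperline Pharma AG (R1): 68% × 86% = 58.48% of Halcyon Shipping BV.
58.48% exceeds the 5% threshold by 53.48 percentage points.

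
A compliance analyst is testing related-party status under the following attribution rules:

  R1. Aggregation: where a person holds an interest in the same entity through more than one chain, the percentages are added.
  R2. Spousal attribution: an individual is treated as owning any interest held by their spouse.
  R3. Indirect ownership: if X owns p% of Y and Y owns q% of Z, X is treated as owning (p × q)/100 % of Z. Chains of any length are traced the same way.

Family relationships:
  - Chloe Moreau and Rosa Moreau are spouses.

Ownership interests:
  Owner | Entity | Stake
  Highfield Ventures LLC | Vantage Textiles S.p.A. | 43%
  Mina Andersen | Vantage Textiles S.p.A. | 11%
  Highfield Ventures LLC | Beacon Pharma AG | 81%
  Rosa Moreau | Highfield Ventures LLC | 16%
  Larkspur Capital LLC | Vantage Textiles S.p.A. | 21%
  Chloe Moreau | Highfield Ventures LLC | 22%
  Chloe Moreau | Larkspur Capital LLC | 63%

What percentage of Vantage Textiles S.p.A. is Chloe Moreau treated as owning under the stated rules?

29.57%

By spousal attribution (R2), Chloe Moreau is treated as also owning Rosa Moreau's interest in Highfield Ventures LLC, giving 22% + 16% = 38%.
Chain via Larkspur Capital LLC (R3): 63% × 21% = 13.23% of Vantage Textiles S.p.A.
Chain via Highfield Ventures LLC (R3): 38% × 43% = 16.34% of Vantage Textiles S.p.A.
Aggregating (R1): 13.23% + 16.34% = 29.57%.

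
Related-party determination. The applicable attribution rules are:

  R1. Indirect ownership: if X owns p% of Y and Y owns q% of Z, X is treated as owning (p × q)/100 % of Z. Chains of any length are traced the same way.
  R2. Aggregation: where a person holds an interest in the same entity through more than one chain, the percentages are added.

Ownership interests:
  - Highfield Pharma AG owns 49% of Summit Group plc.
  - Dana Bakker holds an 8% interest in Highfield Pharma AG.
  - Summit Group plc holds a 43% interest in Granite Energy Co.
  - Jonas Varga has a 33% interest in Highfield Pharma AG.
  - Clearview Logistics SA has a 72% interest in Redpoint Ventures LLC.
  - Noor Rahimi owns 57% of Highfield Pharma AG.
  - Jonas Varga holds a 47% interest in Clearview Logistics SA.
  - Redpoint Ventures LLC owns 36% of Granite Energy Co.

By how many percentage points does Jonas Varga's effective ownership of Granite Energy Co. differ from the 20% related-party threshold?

0.8645

Chain via Highfield Pharma AG → Summit Group plc (R1): 33% × 49% × 43% = 6.9531% of Granite Energy Co.
Chain via Clearview Logistics SA → Redpoint Ventures LLC (R1): 47% × 72% × 36% = 12.1824% of Granite Energy Co.
Aggregating (R2): 6.9531% + 12.1824% = 19.1355%.
19.1355% falls short of the 20% threshold by 0.8645 percentage points.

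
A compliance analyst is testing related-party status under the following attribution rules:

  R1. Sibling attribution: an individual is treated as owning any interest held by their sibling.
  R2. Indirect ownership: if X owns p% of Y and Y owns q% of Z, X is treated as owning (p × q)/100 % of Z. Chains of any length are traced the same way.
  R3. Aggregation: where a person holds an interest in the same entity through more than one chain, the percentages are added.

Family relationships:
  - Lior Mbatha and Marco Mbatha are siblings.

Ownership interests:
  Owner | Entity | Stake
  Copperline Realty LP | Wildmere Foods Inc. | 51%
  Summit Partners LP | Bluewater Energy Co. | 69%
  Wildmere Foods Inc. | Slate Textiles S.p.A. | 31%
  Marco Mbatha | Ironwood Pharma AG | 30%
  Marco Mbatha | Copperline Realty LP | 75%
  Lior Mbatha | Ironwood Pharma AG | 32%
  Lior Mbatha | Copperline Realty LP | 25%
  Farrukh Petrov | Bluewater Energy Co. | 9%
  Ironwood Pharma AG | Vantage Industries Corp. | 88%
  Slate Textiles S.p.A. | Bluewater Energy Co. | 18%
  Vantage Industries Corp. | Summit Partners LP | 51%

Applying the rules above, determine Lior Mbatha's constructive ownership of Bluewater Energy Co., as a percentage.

22.045464%

By sibling attribution (R1), Lior Mbatha is treated as also owning Marco Mbatha's interest in Ironwood Pharma AG, giving 32% + 30% = 62%.
By sibling attribution (R1), Lior Mbatha is treated as also owning Marco Mbatha's interest in Copperline Realty LP, giving 25% + 75% = 100%.
Chain via Ironwood Pharma AG → Vantage Industries Corp. → Summit Partners LP (R2): 62% × 88% × 51% × 69% = 19.199664% of Bluewater Energy Co.
Chain via Copperline Realty LP → Wildmere Foods Inc. → Slate Textiles S.p.A. (R2): 100% × 51% × 31% × 18% = 2.8458% of Bluewater Energy Co.
Aggregating (R3): 19.199664% + 2.8458% = 22.045464%.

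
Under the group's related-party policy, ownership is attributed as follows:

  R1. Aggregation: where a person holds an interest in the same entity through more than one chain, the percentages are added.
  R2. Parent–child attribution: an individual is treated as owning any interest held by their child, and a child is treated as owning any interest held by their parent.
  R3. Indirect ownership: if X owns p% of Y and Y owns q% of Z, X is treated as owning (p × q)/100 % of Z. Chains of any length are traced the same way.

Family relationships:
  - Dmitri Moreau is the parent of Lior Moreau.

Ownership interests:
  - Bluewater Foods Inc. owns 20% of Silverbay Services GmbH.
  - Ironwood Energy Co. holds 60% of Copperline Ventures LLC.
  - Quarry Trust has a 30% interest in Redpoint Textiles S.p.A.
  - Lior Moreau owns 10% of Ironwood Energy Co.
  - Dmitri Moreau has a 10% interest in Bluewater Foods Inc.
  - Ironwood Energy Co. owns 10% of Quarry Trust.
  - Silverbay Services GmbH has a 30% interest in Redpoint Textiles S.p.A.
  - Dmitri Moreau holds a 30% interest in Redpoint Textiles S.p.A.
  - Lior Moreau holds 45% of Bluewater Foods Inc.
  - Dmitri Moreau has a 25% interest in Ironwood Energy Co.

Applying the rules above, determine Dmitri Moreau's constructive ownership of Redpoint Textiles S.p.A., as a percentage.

34.35%

By parent–child attribution (R2), Dmitri Moreau is treated as also owning Lior Moreau's interest in Bluewater Foods Inc, giving 10% + 45% = 55%.
By parent–child attribution (R2), Dmitri Moreau is treated as also owning Lior Moreau's interest in Ironwood Energy Co, giving 25% + 10% = 35%.
Chain via Bluewater Foods Inc. → Silverbay Services GmbH (R3): 55% × 20% × 30% = 3.3% of Redpoint Textiles S.p.A.
Chain via Ironwood Energy Co. → Quarry Trust (R3): 35% × 10% × 30% = 1.05% of Redpoint Textiles S.p.A.
Direct interest in Redpoint Textiles S.p.A: 30%.
Aggregating (R1): 3.3% + 1.05% + 30% = 34.35%.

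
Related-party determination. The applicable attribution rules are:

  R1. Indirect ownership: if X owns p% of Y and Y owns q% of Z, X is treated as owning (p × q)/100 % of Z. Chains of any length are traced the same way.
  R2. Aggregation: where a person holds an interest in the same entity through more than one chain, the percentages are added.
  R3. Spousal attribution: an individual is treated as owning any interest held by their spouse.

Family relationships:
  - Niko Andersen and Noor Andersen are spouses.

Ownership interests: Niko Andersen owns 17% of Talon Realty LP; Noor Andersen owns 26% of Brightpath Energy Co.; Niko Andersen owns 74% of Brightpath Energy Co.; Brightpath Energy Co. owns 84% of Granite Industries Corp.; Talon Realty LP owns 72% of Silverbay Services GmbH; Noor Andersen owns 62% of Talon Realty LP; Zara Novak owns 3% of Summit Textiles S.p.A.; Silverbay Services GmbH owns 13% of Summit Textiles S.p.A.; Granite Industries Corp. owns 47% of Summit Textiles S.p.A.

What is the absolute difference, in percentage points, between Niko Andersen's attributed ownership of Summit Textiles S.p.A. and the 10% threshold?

By spousal attribution (R3), Niko Andersen is treated as also owning Noor Andersen's interest in Talon Realty LP, giving 17% + 62% = 79%.
By spousal attribution (R3), Niko Andersen is treated as also owning Noor Andersen's interest in Brightpath Energy Co, giving 74% + 26% = 100%.
Chain via Talon Realty LP → Silverbay Services GmbH (R1): 79% × 72% × 13% = 7.3944% of Summit Textiles S.p.A.
Chain via Brightpath Energy Co. → Granite Industries Corp. (R1): 100% × 84% × 47% = 39.48% of Summit Textiles S.p.A.
Aggregating (R2): 7.3944% + 39.48% = 46.8744%.
46.8744% exceeds the 10% threshold by 36.8744 percentage points.

36.8744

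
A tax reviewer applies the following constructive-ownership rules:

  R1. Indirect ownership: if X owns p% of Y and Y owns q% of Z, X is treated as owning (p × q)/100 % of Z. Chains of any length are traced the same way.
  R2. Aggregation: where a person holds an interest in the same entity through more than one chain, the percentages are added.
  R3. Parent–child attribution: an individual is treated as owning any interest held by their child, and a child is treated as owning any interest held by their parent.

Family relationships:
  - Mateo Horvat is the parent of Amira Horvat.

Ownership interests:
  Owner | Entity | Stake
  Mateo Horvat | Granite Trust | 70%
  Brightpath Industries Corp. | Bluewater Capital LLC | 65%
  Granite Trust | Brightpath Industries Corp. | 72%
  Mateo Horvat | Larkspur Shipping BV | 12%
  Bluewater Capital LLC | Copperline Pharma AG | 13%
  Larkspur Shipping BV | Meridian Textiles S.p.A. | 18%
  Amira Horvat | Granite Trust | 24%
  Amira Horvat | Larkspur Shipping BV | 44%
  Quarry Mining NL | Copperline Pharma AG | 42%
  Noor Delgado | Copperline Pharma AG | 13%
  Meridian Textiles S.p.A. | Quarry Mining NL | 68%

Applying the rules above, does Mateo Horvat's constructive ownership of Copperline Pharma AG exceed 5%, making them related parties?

By parent–child attribution (R3), Mateo Horvat is treated as also owning Amira Horvat's interest in Granite Trust, giving 70% + 24% = 94%.
By parent–child attribution (R3), Mateo Horvat is treated as also owning Amira Horvat's interest in Larkspur Shipping BV, giving 12% + 44% = 56%.
Chain via Granite Trust → Brightpath Industries Corp. → Bluewater Capital LLC (R1): 94% × 72% × 65% × 13% = 5.71896% of Copperline Pharma AG.
Chain via Larkspur Shipping BV → Meridian Textiles S.p.A. → Quarry Mining NL (R1): 56% × 18% × 68% × 42% = 2.878848% of Copperline Pharma AG.
Aggregating (R2): 5.71896% + 2.878848% = 8.597808%.
8.597808% exceeds the 5% threshold, so Mateo is a related party to Copperline Pharma AG.

Yes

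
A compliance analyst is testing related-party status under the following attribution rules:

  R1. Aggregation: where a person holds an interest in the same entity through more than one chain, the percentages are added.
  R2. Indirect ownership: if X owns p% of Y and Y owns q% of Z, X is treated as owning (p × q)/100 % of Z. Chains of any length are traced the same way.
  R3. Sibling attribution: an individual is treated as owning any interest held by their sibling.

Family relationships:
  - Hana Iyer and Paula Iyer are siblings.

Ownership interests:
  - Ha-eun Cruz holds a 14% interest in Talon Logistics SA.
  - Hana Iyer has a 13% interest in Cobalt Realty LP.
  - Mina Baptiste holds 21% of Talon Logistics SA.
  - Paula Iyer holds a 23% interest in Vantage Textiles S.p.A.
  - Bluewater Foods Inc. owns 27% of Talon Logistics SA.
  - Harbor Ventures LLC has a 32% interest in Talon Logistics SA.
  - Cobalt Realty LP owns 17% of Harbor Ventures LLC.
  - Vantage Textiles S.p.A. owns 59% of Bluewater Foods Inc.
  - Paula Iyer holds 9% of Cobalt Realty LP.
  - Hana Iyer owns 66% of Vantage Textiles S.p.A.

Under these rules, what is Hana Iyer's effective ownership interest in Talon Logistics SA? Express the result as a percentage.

15.3745%

By sibling attribution (R3), Hana Iyer is treated as also owning Paula Iyer's interest in Vantage Textiles S.p.A, giving 66% + 23% = 89%.
By sibling attribution (R3), Hana Iyer is treated as also owning Paula Iyer's interest in Cobalt Realty LP, giving 13% + 9% = 22%.
Chain via Vantage Textiles S.p.A. → Bluewater Foods Inc. (R2): 89% × 59% × 27% = 14.1777% of Talon Logistics SA.
Chain via Cobalt Realty LP → Harbor Ventures LLC (R2): 22% × 17% × 32% = 1.1968% of Talon Logistics SA.
Aggregating (R1): 14.1777% + 1.1968% = 15.3745%.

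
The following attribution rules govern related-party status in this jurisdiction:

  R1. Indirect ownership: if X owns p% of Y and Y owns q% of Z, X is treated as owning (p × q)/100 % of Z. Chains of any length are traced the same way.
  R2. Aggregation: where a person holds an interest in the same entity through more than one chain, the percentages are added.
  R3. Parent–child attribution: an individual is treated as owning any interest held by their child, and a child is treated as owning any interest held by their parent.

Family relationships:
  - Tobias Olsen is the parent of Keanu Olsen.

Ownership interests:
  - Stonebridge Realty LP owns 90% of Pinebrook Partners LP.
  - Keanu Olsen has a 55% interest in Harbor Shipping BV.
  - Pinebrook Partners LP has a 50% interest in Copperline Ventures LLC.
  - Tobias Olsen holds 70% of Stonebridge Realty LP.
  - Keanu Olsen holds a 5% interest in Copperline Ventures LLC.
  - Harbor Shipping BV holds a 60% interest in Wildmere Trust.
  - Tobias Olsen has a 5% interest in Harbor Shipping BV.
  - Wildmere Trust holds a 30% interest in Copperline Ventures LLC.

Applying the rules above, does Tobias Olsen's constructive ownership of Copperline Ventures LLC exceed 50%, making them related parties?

By parent–child attribution (R3), Tobias Olsen is treated as also owning Keanu Olsen's interest in Harbor Shipping BV, giving 5% + 55% = 60%.
By parent–child attribution (R3), Tobias Olsen is treated as owning Keanu Olsen's 5% interest in Copperline Ventures LLC.
Chain via Stonebridge Realty LP → Pinebrook Partners LP (R1): 70% × 90% × 50% = 31.5% of Copperline Ventures LLC.
Chain via Harbor Shipping BV → Wildmere Trust (R1): 60% × 60% × 30% = 10.8% of Copperline Ventures LLC.
Direct interest in Copperline Ventures LLC: 5%.
Aggregating (R2): 31.5% + 10.8% + 5% = 47.3%.
47.3% does not exceed the 50% threshold, so Tobias is not a related party to Copperline Ventures LLC.

No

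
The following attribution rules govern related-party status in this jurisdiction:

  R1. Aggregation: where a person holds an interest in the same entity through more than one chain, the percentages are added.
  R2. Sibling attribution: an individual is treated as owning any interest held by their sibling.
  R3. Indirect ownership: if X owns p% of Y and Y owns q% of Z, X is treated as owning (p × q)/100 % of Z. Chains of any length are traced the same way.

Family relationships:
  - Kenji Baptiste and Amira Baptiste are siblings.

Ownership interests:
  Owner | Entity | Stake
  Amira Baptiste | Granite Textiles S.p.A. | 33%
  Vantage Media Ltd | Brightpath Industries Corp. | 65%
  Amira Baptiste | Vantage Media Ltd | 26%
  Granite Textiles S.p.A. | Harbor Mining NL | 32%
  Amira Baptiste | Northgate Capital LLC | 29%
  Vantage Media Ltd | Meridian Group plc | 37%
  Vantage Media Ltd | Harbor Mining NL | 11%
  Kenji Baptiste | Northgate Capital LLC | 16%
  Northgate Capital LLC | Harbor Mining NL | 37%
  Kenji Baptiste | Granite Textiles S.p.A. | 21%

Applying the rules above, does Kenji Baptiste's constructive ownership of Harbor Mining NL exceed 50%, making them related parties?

No

By sibling attribution (R2), Kenji Baptiste is treated as also owning Amira Baptiste's interest in Granite Textiles S.p.A, giving 21% + 33% = 54%.
By sibling attribution (R2), Kenji Baptiste is treated as also owning Amira Baptiste's interest in Northgate Capital LLC, giving 16% + 29% = 45%.
By sibling attribution (R2), Kenji Baptiste is treated as owning Amira Baptiste's 26% interest in Vantage Media Ltd.
Chain via Granite Textiles S.p.A. (R3): 54% × 32% = 17.28% of Harbor Mining NL.
Chain via Northgate Capital LLC (R3): 45% × 37% = 16.65% of Harbor Mining NL.
Chain via Vantage Media Ltd (R3): 26% × 11% = 2.86% of Harbor Mining NL.
Aggregating (R1): 17.28% + 16.65% + 2.86% = 36.79%.
36.79% does not exceed the 50% threshold, so Kenji is not a related party to Harbor Mining NL.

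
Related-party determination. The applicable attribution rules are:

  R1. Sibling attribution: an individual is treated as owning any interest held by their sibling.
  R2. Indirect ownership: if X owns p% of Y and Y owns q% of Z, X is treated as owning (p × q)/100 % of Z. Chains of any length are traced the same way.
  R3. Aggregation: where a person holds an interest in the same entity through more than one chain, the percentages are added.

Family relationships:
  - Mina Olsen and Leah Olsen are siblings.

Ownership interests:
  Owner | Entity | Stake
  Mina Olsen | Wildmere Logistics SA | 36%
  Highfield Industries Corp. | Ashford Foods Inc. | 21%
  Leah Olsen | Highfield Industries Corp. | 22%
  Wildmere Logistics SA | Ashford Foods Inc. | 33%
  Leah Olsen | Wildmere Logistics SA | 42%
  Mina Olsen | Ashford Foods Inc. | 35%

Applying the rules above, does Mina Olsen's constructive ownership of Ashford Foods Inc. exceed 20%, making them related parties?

Yes

By sibling attribution (R1), Mina Olsen is treated as also owning Leah Olsen's interest in Wildmere Logistics SA, giving 36% + 42% = 78%.
By sibling attribution (R1), Mina Olsen is treated as owning Leah Olsen's 22% interest in Highfield Industries Corp.
Chain via Wildmere Logistics SA (R2): 78% × 33% = 25.74% of Ashford Foods Inc.
Direct interest in Ashford Foods Inc: 35%.
Chain via Highfield Industries Corp. (R2): 22% × 21% = 4.62% of Ashford Foods Inc.
Aggregating (R3): 25.74% + 35% + 4.62% = 65.36%.
65.36% exceeds the 20% threshold, so Mina is a related party to Ashford Foods Inc.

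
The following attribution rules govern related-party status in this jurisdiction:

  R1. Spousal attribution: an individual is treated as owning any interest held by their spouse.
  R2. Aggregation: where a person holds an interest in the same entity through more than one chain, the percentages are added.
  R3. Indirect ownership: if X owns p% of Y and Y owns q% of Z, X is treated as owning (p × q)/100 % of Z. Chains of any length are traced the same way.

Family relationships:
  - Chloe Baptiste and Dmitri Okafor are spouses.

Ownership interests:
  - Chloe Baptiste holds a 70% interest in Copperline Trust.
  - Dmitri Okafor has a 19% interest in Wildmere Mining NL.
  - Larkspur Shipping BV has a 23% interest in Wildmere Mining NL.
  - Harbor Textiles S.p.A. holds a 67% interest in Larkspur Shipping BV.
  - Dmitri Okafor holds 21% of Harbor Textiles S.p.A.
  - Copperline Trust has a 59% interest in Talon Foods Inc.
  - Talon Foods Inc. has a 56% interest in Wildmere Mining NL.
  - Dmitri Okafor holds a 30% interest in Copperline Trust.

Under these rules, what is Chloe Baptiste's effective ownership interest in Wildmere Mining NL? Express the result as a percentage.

By spousal attribution (R1), Chloe Baptiste is treated as also owning Dmitri Okafor's interest in Copperline Trust, giving 70% + 30% = 100%.
By spousal attribution (R1), Chloe Baptiste is treated as owning Dmitri Okafor's 21% interest in Harbor Textiles S.p.A.
By spousal attribution (R1), Chloe Baptiste is treated as owning Dmitri Okafor's 19% interest in Wildmere Mining NL.
Chain via Copperline Trust → Talon Foods Inc. (R3): 100% × 59% × 56% = 33.04% of Wildmere Mining NL.
Chain via Harbor Textiles S.p.A. → Larkspur Shipping BV (R3): 21% × 67% × 23% = 3.2361% of Wildmere Mining NL.
Direct interest in Wildmere Mining NL: 19%.
Aggregating (R2): 33.04% + 3.2361% + 19% = 55.2761%.

55.2761%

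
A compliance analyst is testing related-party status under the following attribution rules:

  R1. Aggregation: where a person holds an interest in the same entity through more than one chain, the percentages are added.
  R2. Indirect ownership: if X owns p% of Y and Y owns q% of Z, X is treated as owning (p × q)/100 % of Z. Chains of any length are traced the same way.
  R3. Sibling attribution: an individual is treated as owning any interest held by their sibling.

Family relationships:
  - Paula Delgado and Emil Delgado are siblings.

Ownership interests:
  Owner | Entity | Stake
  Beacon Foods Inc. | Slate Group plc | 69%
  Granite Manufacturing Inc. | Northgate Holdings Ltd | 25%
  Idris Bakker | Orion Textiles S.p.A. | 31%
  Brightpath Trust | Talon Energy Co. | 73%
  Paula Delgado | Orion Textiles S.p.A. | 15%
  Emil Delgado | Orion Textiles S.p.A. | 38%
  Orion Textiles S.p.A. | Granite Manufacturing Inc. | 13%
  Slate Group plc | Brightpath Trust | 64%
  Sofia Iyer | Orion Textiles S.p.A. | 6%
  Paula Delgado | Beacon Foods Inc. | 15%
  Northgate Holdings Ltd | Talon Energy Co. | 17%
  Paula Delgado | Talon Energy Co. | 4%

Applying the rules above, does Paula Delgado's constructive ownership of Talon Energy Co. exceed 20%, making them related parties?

No

By sibling attribution (R3), Paula Delgado is treated as also owning Emil Delgado's interest in Orion Textiles S.p.A, giving 15% + 38% = 53%.
Chain via Beacon Foods Inc. → Slate Group plc → Brightpath Trust (R2): 15% × 69% × 64% × 73% = 4.83552% of Talon Energy Co.
Chain via Orion Textiles S.p.A. → Granite Manufacturing Inc. → Northgate Holdings Ltd (R2): 53% × 13% × 25% × 17% = 0.292825% of Talon Energy Co.
Direct interest in Talon Energy Co: 4%.
Aggregating (R1): 4.83552% + 0.292825% + 4% = 9.128345%.
9.128345% does not exceed the 20% threshold, so Paula is not a related party to Talon Energy Co.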